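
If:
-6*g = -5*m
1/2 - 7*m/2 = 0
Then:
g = 5/42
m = 1/7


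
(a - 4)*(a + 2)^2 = a^3 - 12*a - 16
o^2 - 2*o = o*(o - 2)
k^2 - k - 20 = (k - 5)*(k + 4)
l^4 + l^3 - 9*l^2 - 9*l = l*(l - 3)*(l + 1)*(l + 3)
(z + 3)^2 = z^2 + 6*z + 9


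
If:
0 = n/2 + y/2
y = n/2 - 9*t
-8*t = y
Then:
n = 0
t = 0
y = 0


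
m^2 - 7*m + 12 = (m - 4)*(m - 3)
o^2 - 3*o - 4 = (o - 4)*(o + 1)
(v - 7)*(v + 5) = v^2 - 2*v - 35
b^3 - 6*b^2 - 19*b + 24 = (b - 8)*(b - 1)*(b + 3)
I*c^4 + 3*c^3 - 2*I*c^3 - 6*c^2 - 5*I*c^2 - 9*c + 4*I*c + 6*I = (c - 3)*(c + 1)*(c - 2*I)*(I*c + 1)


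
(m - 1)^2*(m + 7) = m^3 + 5*m^2 - 13*m + 7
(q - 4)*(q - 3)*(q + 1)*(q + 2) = q^4 - 4*q^3 - 7*q^2 + 22*q + 24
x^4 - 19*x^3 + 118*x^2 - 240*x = x*(x - 8)*(x - 6)*(x - 5)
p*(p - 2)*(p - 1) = p^3 - 3*p^2 + 2*p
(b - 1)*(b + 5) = b^2 + 4*b - 5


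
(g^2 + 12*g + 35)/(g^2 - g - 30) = (g + 7)/(g - 6)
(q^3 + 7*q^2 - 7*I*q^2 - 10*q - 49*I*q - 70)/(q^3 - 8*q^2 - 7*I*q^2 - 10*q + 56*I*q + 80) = (q + 7)/(q - 8)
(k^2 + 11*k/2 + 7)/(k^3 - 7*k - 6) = (k + 7/2)/(k^2 - 2*k - 3)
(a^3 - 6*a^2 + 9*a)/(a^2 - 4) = a*(a^2 - 6*a + 9)/(a^2 - 4)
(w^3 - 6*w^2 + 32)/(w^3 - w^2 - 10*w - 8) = (w - 4)/(w + 1)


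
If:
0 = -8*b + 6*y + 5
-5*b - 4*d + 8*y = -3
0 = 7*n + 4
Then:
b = 3*y/4 + 5/8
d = 17*y/16 - 1/32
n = -4/7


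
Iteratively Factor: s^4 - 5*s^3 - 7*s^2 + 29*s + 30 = (s + 1)*(s^3 - 6*s^2 - s + 30) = (s + 1)*(s + 2)*(s^2 - 8*s + 15) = (s - 5)*(s + 1)*(s + 2)*(s - 3)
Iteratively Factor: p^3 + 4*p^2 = (p)*(p^2 + 4*p) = p^2*(p + 4)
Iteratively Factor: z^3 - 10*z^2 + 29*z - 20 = (z - 1)*(z^2 - 9*z + 20) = (z - 5)*(z - 1)*(z - 4)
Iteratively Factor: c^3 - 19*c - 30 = (c + 3)*(c^2 - 3*c - 10) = (c + 2)*(c + 3)*(c - 5)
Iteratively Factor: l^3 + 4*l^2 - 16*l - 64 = (l + 4)*(l^2 - 16) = (l - 4)*(l + 4)*(l + 4)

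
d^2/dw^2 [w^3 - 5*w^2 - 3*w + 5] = 6*w - 10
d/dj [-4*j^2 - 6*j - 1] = -8*j - 6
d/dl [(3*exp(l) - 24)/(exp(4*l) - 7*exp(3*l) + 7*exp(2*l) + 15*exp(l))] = 3*(-3*exp(4*l) + 46*exp(3*l) - 175*exp(2*l) + 112*exp(l) + 120)*exp(-l)/(exp(6*l) - 14*exp(5*l) + 63*exp(4*l) - 68*exp(3*l) - 161*exp(2*l) + 210*exp(l) + 225)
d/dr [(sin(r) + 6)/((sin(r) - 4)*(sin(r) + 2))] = (-12*sin(r) + cos(r)^2 + 3)*cos(r)/((sin(r) - 4)^2*(sin(r) + 2)^2)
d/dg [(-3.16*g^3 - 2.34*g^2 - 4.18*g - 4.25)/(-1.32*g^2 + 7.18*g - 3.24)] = (4.1712*g^4 - 45.3776*g^3 + 8.39640000000001*g^2 + 3.9432*g + 44.0582)/(1.7424*g^4 - 18.9552*g^3 + 60.106*g^2 - 46.5264*g + 10.4976)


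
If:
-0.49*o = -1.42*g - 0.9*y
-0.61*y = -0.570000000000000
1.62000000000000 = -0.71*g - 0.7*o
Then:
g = -1.03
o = -1.27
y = 0.93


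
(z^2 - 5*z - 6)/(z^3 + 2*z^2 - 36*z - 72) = (z + 1)/(z^2 + 8*z + 12)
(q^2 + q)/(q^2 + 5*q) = (q + 1)/(q + 5)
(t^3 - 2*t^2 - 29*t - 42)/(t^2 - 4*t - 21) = t + 2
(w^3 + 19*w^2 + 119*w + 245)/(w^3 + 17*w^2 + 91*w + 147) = (w + 5)/(w + 3)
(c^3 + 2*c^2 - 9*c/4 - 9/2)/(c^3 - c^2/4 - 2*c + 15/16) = 4*(2*c^2 + c - 6)/(8*c^2 - 14*c + 5)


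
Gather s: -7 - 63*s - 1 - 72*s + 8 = -135*s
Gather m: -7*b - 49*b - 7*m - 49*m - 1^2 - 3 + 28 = -56*b - 56*m + 24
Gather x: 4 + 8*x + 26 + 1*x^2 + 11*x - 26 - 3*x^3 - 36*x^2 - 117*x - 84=-3*x^3 - 35*x^2 - 98*x - 80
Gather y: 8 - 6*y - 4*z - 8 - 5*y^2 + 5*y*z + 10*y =-5*y^2 + y*(5*z + 4) - 4*z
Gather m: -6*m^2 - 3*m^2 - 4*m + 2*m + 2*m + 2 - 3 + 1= -9*m^2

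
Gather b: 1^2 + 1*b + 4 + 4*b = 5*b + 5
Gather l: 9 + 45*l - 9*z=45*l - 9*z + 9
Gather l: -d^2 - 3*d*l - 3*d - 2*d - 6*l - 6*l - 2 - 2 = -d^2 - 5*d + l*(-3*d - 12) - 4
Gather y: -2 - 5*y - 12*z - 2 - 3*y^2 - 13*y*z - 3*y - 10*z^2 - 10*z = -3*y^2 + y*(-13*z - 8) - 10*z^2 - 22*z - 4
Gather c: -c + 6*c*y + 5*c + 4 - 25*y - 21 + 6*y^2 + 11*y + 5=c*(6*y + 4) + 6*y^2 - 14*y - 12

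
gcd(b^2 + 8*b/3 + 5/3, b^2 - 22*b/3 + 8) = 1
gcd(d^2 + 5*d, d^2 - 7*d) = d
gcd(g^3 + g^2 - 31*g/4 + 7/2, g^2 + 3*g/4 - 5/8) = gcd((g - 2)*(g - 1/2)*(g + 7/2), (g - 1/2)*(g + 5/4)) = g - 1/2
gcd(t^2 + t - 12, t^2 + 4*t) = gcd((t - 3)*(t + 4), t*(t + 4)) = t + 4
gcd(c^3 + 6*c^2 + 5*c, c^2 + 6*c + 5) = c^2 + 6*c + 5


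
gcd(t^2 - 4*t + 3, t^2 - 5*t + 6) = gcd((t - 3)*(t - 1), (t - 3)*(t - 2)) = t - 3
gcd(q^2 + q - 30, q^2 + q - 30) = q^2 + q - 30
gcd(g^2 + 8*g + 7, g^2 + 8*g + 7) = g^2 + 8*g + 7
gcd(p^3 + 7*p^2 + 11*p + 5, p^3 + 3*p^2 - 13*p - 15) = p^2 + 6*p + 5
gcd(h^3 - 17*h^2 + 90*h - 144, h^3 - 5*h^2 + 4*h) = 1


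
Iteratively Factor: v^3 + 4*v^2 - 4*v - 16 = (v - 2)*(v^2 + 6*v + 8) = (v - 2)*(v + 2)*(v + 4)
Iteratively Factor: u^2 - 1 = (u - 1)*(u + 1)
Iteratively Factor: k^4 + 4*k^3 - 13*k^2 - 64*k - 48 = (k + 3)*(k^3 + k^2 - 16*k - 16) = (k + 1)*(k + 3)*(k^2 - 16) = (k - 4)*(k + 1)*(k + 3)*(k + 4)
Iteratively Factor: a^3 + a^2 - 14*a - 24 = (a - 4)*(a^2 + 5*a + 6) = (a - 4)*(a + 2)*(a + 3)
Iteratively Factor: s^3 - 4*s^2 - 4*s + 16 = (s - 4)*(s^2 - 4) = (s - 4)*(s + 2)*(s - 2)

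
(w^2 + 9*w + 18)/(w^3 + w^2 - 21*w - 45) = (w + 6)/(w^2 - 2*w - 15)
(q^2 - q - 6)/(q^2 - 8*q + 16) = (q^2 - q - 6)/(q^2 - 8*q + 16)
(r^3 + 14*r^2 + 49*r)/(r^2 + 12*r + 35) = r*(r + 7)/(r + 5)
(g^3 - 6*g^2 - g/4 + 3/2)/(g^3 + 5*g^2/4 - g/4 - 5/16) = 4*(g - 6)/(4*g + 5)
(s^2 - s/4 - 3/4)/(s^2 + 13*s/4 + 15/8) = 2*(s - 1)/(2*s + 5)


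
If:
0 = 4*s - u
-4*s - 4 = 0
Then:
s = -1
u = -4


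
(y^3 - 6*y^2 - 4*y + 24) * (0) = 0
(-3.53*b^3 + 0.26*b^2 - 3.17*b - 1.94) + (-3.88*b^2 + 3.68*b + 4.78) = -3.53*b^3 - 3.62*b^2 + 0.51*b + 2.84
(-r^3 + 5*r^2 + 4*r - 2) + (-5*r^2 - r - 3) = -r^3 + 3*r - 5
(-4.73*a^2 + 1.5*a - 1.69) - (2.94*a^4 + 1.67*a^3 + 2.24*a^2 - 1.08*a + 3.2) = -2.94*a^4 - 1.67*a^3 - 6.97*a^2 + 2.58*a - 4.89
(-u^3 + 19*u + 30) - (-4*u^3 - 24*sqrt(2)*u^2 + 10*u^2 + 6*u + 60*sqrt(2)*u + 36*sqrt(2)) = 3*u^3 - 10*u^2 + 24*sqrt(2)*u^2 - 60*sqrt(2)*u + 13*u - 36*sqrt(2) + 30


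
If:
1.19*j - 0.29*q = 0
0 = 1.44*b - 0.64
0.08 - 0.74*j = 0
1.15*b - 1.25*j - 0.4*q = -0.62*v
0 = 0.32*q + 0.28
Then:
No Solution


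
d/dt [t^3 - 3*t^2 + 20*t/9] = 3*t^2 - 6*t + 20/9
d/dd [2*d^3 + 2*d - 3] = 6*d^2 + 2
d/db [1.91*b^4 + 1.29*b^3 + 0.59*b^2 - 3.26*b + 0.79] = 7.64*b^3 + 3.87*b^2 + 1.18*b - 3.26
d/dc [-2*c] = -2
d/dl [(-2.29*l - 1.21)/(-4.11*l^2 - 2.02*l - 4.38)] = (-9.4119*l^2 - 9.9462*l + 7.586)/(16.8921*l^4 + 16.6044*l^3 + 40.084*l^2 + 17.6952*l + 19.1844)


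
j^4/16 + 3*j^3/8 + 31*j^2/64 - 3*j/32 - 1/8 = (j/4 + 1/2)*(j/4 + 1)*(j - 1/2)*(j + 1/2)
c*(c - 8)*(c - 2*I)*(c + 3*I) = c^4 - 8*c^3 + I*c^3 + 6*c^2 - 8*I*c^2 - 48*c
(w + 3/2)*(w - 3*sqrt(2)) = w^2 - 3*sqrt(2)*w + 3*w/2 - 9*sqrt(2)/2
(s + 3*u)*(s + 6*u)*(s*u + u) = s^3*u + 9*s^2*u^2 + s^2*u + 18*s*u^3 + 9*s*u^2 + 18*u^3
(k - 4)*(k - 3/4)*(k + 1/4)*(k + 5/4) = k^4 - 13*k^3/4 - 61*k^2/16 + 193*k/64 + 15/16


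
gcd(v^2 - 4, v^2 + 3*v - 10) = v - 2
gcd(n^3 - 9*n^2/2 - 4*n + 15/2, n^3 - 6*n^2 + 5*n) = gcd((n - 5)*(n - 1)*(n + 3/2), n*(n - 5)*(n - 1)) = n^2 - 6*n + 5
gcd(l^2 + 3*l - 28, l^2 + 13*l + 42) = l + 7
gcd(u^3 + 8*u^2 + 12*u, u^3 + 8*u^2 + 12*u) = u^3 + 8*u^2 + 12*u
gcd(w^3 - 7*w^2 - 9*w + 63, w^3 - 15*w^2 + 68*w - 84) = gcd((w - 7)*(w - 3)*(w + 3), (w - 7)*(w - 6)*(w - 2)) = w - 7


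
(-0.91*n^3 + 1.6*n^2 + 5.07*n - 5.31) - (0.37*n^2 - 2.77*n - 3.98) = -0.91*n^3 + 1.23*n^2 + 7.84*n - 1.33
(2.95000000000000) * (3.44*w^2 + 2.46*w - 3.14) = 10.148*w^2 + 7.257*w - 9.263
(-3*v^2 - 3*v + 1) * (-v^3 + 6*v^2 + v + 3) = 3*v^5 - 15*v^4 - 22*v^3 - 6*v^2 - 8*v + 3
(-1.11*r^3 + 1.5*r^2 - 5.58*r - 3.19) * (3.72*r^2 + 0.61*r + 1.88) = -4.1292*r^5 + 4.9029*r^4 - 21.9294*r^3 - 12.4506*r^2 - 12.4363*r - 5.9972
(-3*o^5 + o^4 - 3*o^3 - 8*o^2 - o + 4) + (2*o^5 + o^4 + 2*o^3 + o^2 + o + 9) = -o^5 + 2*o^4 - o^3 - 7*o^2 + 13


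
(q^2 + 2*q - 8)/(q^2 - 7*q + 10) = (q + 4)/(q - 5)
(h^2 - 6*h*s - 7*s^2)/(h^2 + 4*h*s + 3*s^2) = (h - 7*s)/(h + 3*s)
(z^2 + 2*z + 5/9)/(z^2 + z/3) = (z + 5/3)/z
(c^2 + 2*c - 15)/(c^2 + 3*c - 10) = (c - 3)/(c - 2)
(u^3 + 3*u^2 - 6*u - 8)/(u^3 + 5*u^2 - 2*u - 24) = (u + 1)/(u + 3)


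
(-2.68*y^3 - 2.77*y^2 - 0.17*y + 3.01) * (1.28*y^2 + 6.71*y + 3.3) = -3.4304*y^5 - 21.5284*y^4 - 27.6483*y^3 - 6.4289*y^2 + 19.6361*y + 9.933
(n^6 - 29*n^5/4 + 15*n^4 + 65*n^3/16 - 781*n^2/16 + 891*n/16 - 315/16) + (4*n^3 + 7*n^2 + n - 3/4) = n^6 - 29*n^5/4 + 15*n^4 + 129*n^3/16 - 669*n^2/16 + 907*n/16 - 327/16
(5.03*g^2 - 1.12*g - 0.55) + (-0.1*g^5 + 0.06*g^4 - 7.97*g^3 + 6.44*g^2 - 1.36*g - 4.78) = -0.1*g^5 + 0.06*g^4 - 7.97*g^3 + 11.47*g^2 - 2.48*g - 5.33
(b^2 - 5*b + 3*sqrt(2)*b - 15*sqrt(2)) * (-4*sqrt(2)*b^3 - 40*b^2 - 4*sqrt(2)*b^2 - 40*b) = -4*sqrt(2)*b^5 - 64*b^4 + 16*sqrt(2)*b^4 - 100*sqrt(2)*b^3 + 256*b^3 + 320*b^2 + 480*sqrt(2)*b^2 + 600*sqrt(2)*b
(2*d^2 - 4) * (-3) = 12 - 6*d^2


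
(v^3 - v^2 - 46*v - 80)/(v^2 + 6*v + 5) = (v^2 - 6*v - 16)/(v + 1)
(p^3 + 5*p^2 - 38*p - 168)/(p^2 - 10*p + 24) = (p^2 + 11*p + 28)/(p - 4)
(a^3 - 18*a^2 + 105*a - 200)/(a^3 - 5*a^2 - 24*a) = (a^2 - 10*a + 25)/(a*(a + 3))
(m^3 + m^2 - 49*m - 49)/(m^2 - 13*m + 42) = (m^2 + 8*m + 7)/(m - 6)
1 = 1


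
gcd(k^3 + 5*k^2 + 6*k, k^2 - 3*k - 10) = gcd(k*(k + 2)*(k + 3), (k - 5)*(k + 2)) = k + 2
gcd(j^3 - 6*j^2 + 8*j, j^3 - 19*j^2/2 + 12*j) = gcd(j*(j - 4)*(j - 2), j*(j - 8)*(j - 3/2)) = j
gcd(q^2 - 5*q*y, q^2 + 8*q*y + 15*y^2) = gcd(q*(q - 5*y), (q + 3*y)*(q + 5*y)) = 1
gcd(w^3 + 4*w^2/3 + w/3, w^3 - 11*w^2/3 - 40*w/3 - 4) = w + 1/3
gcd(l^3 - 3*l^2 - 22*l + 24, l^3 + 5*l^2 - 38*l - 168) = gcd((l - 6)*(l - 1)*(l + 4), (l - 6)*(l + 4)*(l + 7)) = l^2 - 2*l - 24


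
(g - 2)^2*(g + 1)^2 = g^4 - 2*g^3 - 3*g^2 + 4*g + 4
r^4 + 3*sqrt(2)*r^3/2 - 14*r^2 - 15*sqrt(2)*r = r*(r - 5*sqrt(2)/2)*(r + sqrt(2))*(r + 3*sqrt(2))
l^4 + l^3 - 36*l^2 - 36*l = l*(l - 6)*(l + 1)*(l + 6)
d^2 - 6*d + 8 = (d - 4)*(d - 2)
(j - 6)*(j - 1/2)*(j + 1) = j^3 - 11*j^2/2 - 7*j/2 + 3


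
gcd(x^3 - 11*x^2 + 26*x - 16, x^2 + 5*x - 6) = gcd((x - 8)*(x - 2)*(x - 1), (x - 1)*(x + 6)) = x - 1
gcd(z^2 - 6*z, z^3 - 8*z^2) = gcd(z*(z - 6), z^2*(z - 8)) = z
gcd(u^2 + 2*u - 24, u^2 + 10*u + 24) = u + 6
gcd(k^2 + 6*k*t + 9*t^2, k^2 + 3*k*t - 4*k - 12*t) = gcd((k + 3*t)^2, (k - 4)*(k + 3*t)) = k + 3*t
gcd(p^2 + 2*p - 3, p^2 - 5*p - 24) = p + 3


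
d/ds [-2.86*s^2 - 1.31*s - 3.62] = -5.72*s - 1.31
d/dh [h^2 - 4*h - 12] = 2*h - 4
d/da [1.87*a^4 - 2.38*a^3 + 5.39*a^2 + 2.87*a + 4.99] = 7.48*a^3 - 7.14*a^2 + 10.78*a + 2.87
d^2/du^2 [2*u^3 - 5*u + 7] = 12*u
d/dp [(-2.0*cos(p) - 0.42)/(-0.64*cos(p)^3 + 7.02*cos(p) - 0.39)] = (2.56*cos(p)^3 + 0.8064*cos(p)^2 - 3.7284)*sin(p)/(0.64*cos(p)^3 - 7.02*cos(p) + 0.39)^2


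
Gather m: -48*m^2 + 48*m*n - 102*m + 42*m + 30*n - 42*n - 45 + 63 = -48*m^2 + m*(48*n - 60) - 12*n + 18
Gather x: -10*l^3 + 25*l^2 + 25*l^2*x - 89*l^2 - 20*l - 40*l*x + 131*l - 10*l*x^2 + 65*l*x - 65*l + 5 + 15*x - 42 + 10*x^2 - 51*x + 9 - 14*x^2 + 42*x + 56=-10*l^3 - 64*l^2 + 46*l + x^2*(-10*l - 4) + x*(25*l^2 + 25*l + 6) + 28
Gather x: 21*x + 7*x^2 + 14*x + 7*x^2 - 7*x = 14*x^2 + 28*x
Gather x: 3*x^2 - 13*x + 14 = 3*x^2 - 13*x + 14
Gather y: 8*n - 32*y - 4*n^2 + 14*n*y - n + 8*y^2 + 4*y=-4*n^2 + 7*n + 8*y^2 + y*(14*n - 28)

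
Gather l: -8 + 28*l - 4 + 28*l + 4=56*l - 8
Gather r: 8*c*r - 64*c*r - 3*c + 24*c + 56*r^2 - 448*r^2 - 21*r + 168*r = 21*c - 392*r^2 + r*(147 - 56*c)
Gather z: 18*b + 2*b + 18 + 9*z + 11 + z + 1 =20*b + 10*z + 30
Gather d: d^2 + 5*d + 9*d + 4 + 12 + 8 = d^2 + 14*d + 24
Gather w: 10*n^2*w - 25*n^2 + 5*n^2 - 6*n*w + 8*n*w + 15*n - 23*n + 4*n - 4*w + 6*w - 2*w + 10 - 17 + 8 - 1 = -20*n^2 - 4*n + w*(10*n^2 + 2*n)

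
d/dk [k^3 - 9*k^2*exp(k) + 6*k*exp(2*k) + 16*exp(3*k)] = -9*k^2*exp(k) + 3*k^2 + 12*k*exp(2*k) - 18*k*exp(k) + 48*exp(3*k) + 6*exp(2*k)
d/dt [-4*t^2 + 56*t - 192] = 56 - 8*t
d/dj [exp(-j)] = -exp(-j)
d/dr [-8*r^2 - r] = -16*r - 1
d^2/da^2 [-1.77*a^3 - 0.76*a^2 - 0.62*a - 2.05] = -10.62*a - 1.52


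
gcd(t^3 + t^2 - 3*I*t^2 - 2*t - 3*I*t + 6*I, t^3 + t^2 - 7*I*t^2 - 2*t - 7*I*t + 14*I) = t^2 + t - 2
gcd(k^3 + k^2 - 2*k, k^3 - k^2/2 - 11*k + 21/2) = k - 1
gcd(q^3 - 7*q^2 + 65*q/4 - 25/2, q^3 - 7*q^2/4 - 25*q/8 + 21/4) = q - 2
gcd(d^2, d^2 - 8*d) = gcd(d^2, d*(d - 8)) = d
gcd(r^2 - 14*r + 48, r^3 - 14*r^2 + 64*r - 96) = r - 6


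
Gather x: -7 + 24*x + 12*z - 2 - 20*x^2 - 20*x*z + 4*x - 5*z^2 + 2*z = -20*x^2 + x*(28 - 20*z) - 5*z^2 + 14*z - 9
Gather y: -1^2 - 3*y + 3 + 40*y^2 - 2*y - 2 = 40*y^2 - 5*y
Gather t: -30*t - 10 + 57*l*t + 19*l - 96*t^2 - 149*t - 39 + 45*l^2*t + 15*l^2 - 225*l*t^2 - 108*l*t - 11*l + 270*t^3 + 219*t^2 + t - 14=15*l^2 + 8*l + 270*t^3 + t^2*(123 - 225*l) + t*(45*l^2 - 51*l - 178) - 63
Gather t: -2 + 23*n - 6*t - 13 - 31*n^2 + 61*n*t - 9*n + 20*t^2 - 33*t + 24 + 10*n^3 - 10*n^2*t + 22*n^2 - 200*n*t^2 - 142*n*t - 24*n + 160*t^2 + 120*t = 10*n^3 - 9*n^2 - 10*n + t^2*(180 - 200*n) + t*(-10*n^2 - 81*n + 81) + 9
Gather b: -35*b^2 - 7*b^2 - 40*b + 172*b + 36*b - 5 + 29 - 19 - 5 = -42*b^2 + 168*b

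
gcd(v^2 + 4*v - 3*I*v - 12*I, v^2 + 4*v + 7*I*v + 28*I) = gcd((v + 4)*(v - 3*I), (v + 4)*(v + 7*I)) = v + 4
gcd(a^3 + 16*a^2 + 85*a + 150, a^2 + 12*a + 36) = a + 6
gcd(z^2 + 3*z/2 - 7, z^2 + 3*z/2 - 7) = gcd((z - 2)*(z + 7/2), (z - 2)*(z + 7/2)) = z^2 + 3*z/2 - 7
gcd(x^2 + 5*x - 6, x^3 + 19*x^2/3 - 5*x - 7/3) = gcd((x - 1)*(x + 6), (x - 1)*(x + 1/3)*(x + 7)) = x - 1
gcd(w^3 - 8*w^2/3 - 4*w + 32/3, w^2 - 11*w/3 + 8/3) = w - 8/3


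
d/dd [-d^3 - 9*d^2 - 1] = 3*d*(-d - 6)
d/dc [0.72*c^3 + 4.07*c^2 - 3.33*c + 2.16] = 2.16*c^2 + 8.14*c - 3.33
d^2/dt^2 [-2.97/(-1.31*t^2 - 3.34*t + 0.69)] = (-10.193634*t^2 - 25.989876*t + 2.97*(2.62*t + 3.34)*(5.24*t + 6.68) + 5.369166)/(1.31*t^2 + 3.34*t - 0.69)^3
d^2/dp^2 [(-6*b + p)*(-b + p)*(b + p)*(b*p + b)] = 2*b*(-b^2 - 18*b*p - 6*b + 6*p^2 + 3*p)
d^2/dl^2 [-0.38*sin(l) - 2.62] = 0.38*sin(l)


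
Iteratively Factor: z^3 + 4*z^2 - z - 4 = (z + 4)*(z^2 - 1) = (z - 1)*(z + 4)*(z + 1)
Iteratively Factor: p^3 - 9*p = (p)*(p^2 - 9) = p*(p + 3)*(p - 3)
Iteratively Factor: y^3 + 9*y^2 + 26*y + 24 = (y + 4)*(y^2 + 5*y + 6) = (y + 3)*(y + 4)*(y + 2)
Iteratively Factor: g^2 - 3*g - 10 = (g - 5)*(g + 2)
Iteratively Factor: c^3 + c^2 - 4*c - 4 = (c + 2)*(c^2 - c - 2) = (c - 2)*(c + 2)*(c + 1)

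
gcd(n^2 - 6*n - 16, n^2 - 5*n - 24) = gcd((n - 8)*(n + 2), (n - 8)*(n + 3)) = n - 8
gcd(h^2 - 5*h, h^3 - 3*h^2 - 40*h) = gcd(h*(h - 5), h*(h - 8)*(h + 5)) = h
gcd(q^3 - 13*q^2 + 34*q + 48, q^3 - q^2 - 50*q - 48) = q^2 - 7*q - 8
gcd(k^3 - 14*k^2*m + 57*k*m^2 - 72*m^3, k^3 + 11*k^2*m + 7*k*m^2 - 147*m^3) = k - 3*m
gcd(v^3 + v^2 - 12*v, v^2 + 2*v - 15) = v - 3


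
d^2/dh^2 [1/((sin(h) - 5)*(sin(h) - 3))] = 2*(-2*sin(h)^4 + 12*sin(h)^3 + sin(h)^2 - 84*sin(h) + 49)/((sin(h) - 5)^3*(sin(h) - 3)^3)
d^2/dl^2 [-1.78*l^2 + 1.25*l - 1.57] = -3.56000000000000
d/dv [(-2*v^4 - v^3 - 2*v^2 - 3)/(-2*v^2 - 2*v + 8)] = (4*v^5 + 7*v^4 - 30*v^3 - 10*v^2 - 22*v - 3)/(2*(v^4 + 2*v^3 - 7*v^2 - 8*v + 16))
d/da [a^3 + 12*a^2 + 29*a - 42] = 3*a^2 + 24*a + 29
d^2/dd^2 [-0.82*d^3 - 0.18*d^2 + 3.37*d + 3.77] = -4.92*d - 0.36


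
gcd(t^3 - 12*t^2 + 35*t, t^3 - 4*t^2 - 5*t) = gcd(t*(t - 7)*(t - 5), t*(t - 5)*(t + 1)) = t^2 - 5*t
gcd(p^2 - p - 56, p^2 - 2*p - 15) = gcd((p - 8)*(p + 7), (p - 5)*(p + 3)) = 1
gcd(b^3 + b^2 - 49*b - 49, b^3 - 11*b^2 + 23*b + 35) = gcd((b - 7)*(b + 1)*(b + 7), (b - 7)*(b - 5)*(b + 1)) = b^2 - 6*b - 7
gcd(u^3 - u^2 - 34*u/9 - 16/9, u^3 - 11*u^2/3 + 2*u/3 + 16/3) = u^2 - 5*u/3 - 8/3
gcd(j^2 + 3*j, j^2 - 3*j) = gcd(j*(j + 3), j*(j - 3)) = j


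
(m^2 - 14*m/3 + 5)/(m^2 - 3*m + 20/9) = 3*(m - 3)/(3*m - 4)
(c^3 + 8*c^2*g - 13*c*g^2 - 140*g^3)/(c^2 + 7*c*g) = c + g - 20*g^2/c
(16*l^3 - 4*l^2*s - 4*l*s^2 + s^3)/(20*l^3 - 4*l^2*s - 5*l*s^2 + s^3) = (-4*l + s)/(-5*l + s)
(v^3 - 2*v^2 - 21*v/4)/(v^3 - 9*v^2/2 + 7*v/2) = (v + 3/2)/(v - 1)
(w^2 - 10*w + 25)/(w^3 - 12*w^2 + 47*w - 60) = (w - 5)/(w^2 - 7*w + 12)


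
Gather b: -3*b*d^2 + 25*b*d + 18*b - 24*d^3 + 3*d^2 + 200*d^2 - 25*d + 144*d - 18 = b*(-3*d^2 + 25*d + 18) - 24*d^3 + 203*d^2 + 119*d - 18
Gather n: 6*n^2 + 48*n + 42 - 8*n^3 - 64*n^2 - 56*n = -8*n^3 - 58*n^2 - 8*n + 42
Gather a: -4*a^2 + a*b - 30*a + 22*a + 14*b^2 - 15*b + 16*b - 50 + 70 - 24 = -4*a^2 + a*(b - 8) + 14*b^2 + b - 4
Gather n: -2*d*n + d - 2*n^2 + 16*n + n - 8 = d - 2*n^2 + n*(17 - 2*d) - 8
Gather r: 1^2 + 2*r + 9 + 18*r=20*r + 10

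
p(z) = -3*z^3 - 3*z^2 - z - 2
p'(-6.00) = -289.00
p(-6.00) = 544.00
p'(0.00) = -1.00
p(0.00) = -2.00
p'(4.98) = -254.08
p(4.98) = -451.90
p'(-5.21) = -214.04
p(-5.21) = 346.04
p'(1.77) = -39.82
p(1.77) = -29.80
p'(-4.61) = -164.61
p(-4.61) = 232.77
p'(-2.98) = -63.04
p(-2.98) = 53.73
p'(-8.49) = -598.78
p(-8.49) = 1626.13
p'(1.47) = -29.27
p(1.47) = -19.48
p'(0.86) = -12.82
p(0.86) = -6.99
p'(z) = -9*z^2 - 6*z - 1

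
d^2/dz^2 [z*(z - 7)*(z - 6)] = 6*z - 26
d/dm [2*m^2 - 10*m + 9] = 4*m - 10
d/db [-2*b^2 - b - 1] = -4*b - 1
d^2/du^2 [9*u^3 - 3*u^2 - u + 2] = 54*u - 6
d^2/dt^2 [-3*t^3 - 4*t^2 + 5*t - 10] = -18*t - 8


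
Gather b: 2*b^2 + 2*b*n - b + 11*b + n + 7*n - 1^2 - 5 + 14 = 2*b^2 + b*(2*n + 10) + 8*n + 8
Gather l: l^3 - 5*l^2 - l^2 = l^3 - 6*l^2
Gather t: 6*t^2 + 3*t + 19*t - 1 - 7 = 6*t^2 + 22*t - 8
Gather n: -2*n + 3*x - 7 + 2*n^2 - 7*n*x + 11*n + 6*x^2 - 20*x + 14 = 2*n^2 + n*(9 - 7*x) + 6*x^2 - 17*x + 7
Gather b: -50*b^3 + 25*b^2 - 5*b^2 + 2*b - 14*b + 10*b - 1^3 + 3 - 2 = -50*b^3 + 20*b^2 - 2*b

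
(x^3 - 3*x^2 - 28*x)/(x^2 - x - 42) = x*(x + 4)/(x + 6)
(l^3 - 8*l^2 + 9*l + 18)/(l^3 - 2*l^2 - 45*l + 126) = (l + 1)/(l + 7)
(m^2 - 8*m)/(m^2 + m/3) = 3*(m - 8)/(3*m + 1)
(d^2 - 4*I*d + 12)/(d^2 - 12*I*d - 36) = (d + 2*I)/(d - 6*I)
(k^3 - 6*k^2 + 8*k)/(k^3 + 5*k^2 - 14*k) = (k - 4)/(k + 7)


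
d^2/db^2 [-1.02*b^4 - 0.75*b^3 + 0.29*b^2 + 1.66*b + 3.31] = -12.24*b^2 - 4.5*b + 0.58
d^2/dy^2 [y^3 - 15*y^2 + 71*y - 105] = 6*y - 30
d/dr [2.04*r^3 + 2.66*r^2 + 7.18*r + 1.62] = 6.12*r^2 + 5.32*r + 7.18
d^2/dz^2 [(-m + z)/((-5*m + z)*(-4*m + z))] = 2*(119*m^3 - 33*m^2*z - 3*m*z^2 + z^3)/(8000*m^6 - 10800*m^5*z + 6060*m^4*z^2 - 1809*m^3*z^3 + 303*m^2*z^4 - 27*m*z^5 + z^6)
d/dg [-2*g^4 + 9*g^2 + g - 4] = -8*g^3 + 18*g + 1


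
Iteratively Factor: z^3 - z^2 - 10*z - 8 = (z + 2)*(z^2 - 3*z - 4) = (z + 1)*(z + 2)*(z - 4)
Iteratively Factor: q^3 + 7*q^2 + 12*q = (q)*(q^2 + 7*q + 12) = q*(q + 3)*(q + 4)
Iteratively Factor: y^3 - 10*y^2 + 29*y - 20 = (y - 1)*(y^2 - 9*y + 20) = (y - 5)*(y - 1)*(y - 4)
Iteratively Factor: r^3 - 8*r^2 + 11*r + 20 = (r - 4)*(r^2 - 4*r - 5) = (r - 5)*(r - 4)*(r + 1)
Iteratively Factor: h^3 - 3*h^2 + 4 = (h - 2)*(h^2 - h - 2) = (h - 2)*(h + 1)*(h - 2)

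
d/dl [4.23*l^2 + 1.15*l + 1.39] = 8.46*l + 1.15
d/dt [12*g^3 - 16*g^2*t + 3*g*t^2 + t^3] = -16*g^2 + 6*g*t + 3*t^2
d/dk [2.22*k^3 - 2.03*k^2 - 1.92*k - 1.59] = 6.66*k^2 - 4.06*k - 1.92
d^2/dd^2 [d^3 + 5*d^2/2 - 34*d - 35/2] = 6*d + 5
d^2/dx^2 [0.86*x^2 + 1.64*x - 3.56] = 1.72000000000000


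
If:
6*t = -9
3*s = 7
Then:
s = 7/3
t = -3/2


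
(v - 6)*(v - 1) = v^2 - 7*v + 6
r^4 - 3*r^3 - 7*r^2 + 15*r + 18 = (r - 3)^2*(r + 1)*(r + 2)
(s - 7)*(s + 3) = s^2 - 4*s - 21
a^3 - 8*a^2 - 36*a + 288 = (a - 8)*(a - 6)*(a + 6)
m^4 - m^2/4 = m^2*(m - 1/2)*(m + 1/2)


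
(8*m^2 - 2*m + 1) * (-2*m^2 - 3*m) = -16*m^4 - 20*m^3 + 4*m^2 - 3*m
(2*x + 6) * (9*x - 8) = 18*x^2 + 38*x - 48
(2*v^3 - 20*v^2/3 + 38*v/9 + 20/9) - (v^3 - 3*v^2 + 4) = v^3 - 11*v^2/3 + 38*v/9 - 16/9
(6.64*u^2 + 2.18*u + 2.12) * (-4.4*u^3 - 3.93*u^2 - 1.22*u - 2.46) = -29.216*u^5 - 35.6872*u^4 - 25.9962*u^3 - 27.3256*u^2 - 7.9492*u - 5.2152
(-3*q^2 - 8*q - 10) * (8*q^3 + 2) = -24*q^5 - 64*q^4 - 80*q^3 - 6*q^2 - 16*q - 20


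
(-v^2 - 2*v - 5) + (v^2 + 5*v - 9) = 3*v - 14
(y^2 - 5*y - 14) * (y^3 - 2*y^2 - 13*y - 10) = y^5 - 7*y^4 - 17*y^3 + 83*y^2 + 232*y + 140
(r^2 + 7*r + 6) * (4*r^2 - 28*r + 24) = 4*r^4 - 148*r^2 + 144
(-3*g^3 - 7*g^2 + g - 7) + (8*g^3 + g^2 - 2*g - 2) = 5*g^3 - 6*g^2 - g - 9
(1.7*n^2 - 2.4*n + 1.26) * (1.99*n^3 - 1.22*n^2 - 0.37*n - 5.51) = 3.383*n^5 - 6.85*n^4 + 4.8064*n^3 - 10.0162*n^2 + 12.7578*n - 6.9426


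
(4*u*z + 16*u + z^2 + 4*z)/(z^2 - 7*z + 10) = (4*u*z + 16*u + z^2 + 4*z)/(z^2 - 7*z + 10)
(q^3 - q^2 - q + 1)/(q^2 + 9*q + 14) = (q^3 - q^2 - q + 1)/(q^2 + 9*q + 14)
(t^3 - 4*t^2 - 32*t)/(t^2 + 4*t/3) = 3*(t^2 - 4*t - 32)/(3*t + 4)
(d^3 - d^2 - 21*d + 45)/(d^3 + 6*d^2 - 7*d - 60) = (d - 3)/(d + 4)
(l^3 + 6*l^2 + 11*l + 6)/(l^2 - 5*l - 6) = (l^2 + 5*l + 6)/(l - 6)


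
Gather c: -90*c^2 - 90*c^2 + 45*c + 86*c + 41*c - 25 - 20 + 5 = -180*c^2 + 172*c - 40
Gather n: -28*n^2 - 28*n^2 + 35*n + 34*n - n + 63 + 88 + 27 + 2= -56*n^2 + 68*n + 180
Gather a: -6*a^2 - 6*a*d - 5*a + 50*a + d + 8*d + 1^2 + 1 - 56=-6*a^2 + a*(45 - 6*d) + 9*d - 54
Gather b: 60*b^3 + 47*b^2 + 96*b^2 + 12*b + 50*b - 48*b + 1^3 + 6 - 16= 60*b^3 + 143*b^2 + 14*b - 9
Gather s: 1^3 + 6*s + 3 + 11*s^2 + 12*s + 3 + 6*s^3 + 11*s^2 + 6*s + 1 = 6*s^3 + 22*s^2 + 24*s + 8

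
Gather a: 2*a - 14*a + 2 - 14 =-12*a - 12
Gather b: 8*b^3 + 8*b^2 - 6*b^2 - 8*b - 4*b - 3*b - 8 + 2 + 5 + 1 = 8*b^3 + 2*b^2 - 15*b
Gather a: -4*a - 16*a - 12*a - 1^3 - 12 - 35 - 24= -32*a - 72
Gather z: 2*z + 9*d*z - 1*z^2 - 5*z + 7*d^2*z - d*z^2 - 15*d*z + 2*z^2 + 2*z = z^2*(1 - d) + z*(7*d^2 - 6*d - 1)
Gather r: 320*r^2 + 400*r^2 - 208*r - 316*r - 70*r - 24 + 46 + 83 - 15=720*r^2 - 594*r + 90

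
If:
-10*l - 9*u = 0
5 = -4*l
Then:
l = -5/4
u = 25/18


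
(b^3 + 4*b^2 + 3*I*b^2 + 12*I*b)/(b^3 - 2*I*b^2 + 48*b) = (b^2 + b*(4 + 3*I) + 12*I)/(b^2 - 2*I*b + 48)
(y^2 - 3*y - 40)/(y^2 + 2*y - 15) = (y - 8)/(y - 3)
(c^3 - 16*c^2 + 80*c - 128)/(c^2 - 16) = (c^2 - 12*c + 32)/(c + 4)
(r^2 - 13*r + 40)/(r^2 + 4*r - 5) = (r^2 - 13*r + 40)/(r^2 + 4*r - 5)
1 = 1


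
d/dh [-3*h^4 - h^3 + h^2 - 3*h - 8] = -12*h^3 - 3*h^2 + 2*h - 3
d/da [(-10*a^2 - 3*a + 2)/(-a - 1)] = 5*(2*a^2 + 4*a + 1)/(a^2 + 2*a + 1)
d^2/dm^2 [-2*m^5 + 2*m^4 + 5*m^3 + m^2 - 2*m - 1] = -40*m^3 + 24*m^2 + 30*m + 2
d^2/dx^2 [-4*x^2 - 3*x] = -8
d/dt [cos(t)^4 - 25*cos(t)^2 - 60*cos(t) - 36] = 2*(-2*cos(t)^3 + 25*cos(t) + 30)*sin(t)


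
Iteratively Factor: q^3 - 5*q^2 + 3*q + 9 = (q + 1)*(q^2 - 6*q + 9) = (q - 3)*(q + 1)*(q - 3)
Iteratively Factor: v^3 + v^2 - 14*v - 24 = (v - 4)*(v^2 + 5*v + 6) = (v - 4)*(v + 2)*(v + 3)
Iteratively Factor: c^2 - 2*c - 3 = (c + 1)*(c - 3)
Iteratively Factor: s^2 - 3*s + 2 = (s - 1)*(s - 2)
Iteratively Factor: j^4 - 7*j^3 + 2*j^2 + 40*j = (j)*(j^3 - 7*j^2 + 2*j + 40) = j*(j - 4)*(j^2 - 3*j - 10) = j*(j - 5)*(j - 4)*(j + 2)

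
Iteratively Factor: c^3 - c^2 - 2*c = (c + 1)*(c^2 - 2*c) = c*(c + 1)*(c - 2)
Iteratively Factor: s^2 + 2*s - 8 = (s - 2)*(s + 4)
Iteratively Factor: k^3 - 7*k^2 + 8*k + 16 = (k - 4)*(k^2 - 3*k - 4) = (k - 4)*(k + 1)*(k - 4)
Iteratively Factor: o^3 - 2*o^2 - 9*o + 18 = (o - 3)*(o^2 + o - 6) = (o - 3)*(o + 3)*(o - 2)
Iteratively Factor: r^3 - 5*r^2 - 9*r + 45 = (r - 3)*(r^2 - 2*r - 15) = (r - 3)*(r + 3)*(r - 5)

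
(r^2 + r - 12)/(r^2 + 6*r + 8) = (r - 3)/(r + 2)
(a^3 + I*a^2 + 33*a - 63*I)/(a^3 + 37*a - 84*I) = (a - 3*I)/(a - 4*I)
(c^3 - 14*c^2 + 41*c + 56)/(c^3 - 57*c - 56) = (c - 7)/(c + 7)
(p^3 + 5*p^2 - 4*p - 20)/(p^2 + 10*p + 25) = (p^2 - 4)/(p + 5)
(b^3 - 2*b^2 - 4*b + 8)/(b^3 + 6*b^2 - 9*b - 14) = (b^2 - 4)/(b^2 + 8*b + 7)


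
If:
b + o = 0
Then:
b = -o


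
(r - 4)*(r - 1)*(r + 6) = r^3 + r^2 - 26*r + 24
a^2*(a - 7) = a^3 - 7*a^2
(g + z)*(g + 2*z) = g^2 + 3*g*z + 2*z^2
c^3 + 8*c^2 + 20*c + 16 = (c + 2)^2*(c + 4)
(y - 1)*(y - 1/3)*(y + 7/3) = y^3 + y^2 - 25*y/9 + 7/9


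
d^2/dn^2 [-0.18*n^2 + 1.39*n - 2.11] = -0.360000000000000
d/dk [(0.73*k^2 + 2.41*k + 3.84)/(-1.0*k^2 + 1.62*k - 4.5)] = (3.5926*k^2 + 1.11*k - 17.0658)/(1.0*k^4 - 3.24*k^3 + 11.6244*k^2 - 14.58*k + 20.25)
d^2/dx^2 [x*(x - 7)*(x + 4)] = 6*x - 6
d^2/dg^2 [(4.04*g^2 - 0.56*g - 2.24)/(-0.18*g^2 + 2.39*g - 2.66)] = (-3.439728*g^3 + 12.041568*g^2 - 7.39065599999999*g - 26.605376)/(0.005832*g^6 - 0.232308*g^5 + 3.343086*g^4 - 20.517911*g^3 + 49.403382*g^2 - 50.732052*g + 18.821096)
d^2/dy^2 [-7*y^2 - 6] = -14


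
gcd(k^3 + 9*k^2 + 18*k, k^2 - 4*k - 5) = 1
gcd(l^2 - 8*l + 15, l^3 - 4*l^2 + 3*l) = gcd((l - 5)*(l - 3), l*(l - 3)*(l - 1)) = l - 3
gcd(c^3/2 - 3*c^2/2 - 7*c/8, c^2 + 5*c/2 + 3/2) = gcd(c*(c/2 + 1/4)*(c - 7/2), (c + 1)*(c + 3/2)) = 1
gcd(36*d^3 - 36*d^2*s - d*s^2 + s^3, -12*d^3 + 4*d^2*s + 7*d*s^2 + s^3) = -6*d^2 + 5*d*s + s^2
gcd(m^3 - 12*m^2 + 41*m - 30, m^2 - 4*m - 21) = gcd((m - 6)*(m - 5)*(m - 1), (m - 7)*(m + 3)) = 1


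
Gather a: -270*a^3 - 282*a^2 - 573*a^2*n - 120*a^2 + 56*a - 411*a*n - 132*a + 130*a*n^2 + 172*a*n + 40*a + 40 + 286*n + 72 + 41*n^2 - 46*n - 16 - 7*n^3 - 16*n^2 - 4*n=-270*a^3 + a^2*(-573*n - 402) + a*(130*n^2 - 239*n - 36) - 7*n^3 + 25*n^2 + 236*n + 96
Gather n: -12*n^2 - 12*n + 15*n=-12*n^2 + 3*n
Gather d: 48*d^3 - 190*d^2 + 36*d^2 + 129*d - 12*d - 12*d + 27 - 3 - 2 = 48*d^3 - 154*d^2 + 105*d + 22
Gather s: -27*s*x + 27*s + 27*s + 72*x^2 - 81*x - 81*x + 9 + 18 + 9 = s*(54 - 27*x) + 72*x^2 - 162*x + 36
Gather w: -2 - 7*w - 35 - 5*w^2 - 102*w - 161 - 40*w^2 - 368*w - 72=-45*w^2 - 477*w - 270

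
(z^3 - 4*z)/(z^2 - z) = (z^2 - 4)/(z - 1)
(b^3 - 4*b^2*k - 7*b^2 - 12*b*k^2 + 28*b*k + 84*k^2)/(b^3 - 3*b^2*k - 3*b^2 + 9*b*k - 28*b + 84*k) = (b^2 - 4*b*k - 12*k^2)/(b^2 - 3*b*k + 4*b - 12*k)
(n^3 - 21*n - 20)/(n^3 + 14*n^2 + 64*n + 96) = (n^2 - 4*n - 5)/(n^2 + 10*n + 24)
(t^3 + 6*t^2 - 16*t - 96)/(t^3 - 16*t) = (t + 6)/t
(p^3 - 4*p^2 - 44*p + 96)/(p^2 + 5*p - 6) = (p^2 - 10*p + 16)/(p - 1)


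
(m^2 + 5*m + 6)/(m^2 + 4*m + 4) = (m + 3)/(m + 2)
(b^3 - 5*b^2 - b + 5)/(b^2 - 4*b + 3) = (b^2 - 4*b - 5)/(b - 3)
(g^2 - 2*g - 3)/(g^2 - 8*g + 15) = (g + 1)/(g - 5)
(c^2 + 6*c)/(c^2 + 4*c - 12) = c/(c - 2)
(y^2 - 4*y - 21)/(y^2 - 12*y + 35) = (y + 3)/(y - 5)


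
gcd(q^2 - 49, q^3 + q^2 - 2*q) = 1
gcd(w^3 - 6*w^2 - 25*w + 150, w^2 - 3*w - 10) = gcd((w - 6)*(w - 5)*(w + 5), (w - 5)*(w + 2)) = w - 5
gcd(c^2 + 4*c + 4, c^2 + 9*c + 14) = c + 2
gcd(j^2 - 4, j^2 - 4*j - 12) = j + 2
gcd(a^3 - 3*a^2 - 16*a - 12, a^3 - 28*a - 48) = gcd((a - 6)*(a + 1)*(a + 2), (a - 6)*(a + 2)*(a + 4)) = a^2 - 4*a - 12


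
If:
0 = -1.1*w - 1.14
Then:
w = -1.04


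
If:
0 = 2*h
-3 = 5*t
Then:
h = 0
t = -3/5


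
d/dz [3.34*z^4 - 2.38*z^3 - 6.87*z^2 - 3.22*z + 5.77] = 13.36*z^3 - 7.14*z^2 - 13.74*z - 3.22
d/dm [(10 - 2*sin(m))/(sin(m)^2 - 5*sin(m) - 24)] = 2*(sin(m)^2 - 10*sin(m) + 49)*cos(m)/((sin(m) - 8)^2*(sin(m) + 3)^2)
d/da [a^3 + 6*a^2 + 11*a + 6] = 3*a^2 + 12*a + 11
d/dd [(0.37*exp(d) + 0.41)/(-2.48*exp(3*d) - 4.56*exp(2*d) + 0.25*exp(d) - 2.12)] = (1.8352*exp(3*d) + 4.7376*exp(2*d) + 3.7392*exp(d) - 0.8869)*exp(d)/(6.1504*exp(6*d) + 22.6176*exp(5*d) + 19.5536*exp(4*d) + 8.2352*exp(3*d) + 19.3969*exp(2*d) - 1.06*exp(d) + 4.4944)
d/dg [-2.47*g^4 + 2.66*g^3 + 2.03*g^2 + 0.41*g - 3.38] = -9.88*g^3 + 7.98*g^2 + 4.06*g + 0.41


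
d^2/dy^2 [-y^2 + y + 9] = -2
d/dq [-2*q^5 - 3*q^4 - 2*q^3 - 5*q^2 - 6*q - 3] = -10*q^4 - 12*q^3 - 6*q^2 - 10*q - 6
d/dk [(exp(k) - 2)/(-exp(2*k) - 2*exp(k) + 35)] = (2*(exp(k) - 2)*(exp(k) + 1) - exp(2*k) - 2*exp(k) + 35)*exp(k)/(exp(2*k) + 2*exp(k) - 35)^2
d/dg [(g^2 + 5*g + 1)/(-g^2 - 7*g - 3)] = 2*(-g^2 - 2*g - 4)/(g^4 + 14*g^3 + 55*g^2 + 42*g + 9)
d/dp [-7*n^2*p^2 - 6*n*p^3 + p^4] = 2*p*(-7*n^2 - 9*n*p + 2*p^2)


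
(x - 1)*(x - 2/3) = x^2 - 5*x/3 + 2/3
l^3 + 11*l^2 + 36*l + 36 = (l + 2)*(l + 3)*(l + 6)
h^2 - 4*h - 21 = (h - 7)*(h + 3)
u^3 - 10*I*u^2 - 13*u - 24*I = (u - 8*I)*(u - 3*I)*(u + I)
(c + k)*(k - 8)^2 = c*k^2 - 16*c*k + 64*c + k^3 - 16*k^2 + 64*k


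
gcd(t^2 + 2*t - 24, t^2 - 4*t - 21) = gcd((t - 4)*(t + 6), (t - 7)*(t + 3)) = 1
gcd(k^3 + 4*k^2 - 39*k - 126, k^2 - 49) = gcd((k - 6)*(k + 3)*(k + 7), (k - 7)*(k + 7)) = k + 7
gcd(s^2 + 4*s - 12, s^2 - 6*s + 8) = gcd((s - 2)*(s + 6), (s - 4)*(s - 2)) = s - 2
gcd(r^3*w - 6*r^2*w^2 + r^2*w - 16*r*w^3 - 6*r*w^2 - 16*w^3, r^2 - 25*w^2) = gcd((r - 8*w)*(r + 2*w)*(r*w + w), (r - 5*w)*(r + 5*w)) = 1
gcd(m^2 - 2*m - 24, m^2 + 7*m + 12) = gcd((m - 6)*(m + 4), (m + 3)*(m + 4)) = m + 4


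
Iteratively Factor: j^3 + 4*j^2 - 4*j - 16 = (j + 2)*(j^2 + 2*j - 8) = (j - 2)*(j + 2)*(j + 4)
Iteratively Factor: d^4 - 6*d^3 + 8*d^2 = (d - 2)*(d^3 - 4*d^2) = (d - 4)*(d - 2)*(d^2) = d*(d - 4)*(d - 2)*(d)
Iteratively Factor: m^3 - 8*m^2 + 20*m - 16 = (m - 2)*(m^2 - 6*m + 8) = (m - 2)^2*(m - 4)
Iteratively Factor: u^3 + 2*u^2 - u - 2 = (u - 1)*(u^2 + 3*u + 2) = (u - 1)*(u + 2)*(u + 1)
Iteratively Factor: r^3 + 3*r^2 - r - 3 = (r - 1)*(r^2 + 4*r + 3) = (r - 1)*(r + 3)*(r + 1)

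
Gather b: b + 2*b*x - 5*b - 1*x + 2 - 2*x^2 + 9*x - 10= b*(2*x - 4) - 2*x^2 + 8*x - 8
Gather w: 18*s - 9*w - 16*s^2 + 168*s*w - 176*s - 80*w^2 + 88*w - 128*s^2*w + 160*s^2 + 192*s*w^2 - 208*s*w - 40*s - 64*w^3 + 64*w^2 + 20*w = 144*s^2 - 198*s - 64*w^3 + w^2*(192*s - 16) + w*(-128*s^2 - 40*s + 99)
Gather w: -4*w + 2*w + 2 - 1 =1 - 2*w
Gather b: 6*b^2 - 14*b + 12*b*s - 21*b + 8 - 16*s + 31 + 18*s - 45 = 6*b^2 + b*(12*s - 35) + 2*s - 6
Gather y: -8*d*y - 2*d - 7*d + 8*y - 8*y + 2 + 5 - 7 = -8*d*y - 9*d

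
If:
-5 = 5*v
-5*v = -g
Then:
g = -5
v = -1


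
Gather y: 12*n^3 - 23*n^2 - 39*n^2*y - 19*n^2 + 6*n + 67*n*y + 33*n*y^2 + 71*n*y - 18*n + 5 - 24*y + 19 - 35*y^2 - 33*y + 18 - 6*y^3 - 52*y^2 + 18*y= 12*n^3 - 42*n^2 - 12*n - 6*y^3 + y^2*(33*n - 87) + y*(-39*n^2 + 138*n - 39) + 42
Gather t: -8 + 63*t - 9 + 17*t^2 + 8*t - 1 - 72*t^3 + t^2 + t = -72*t^3 + 18*t^2 + 72*t - 18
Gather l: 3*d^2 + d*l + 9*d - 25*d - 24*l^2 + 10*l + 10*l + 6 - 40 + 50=3*d^2 - 16*d - 24*l^2 + l*(d + 20) + 16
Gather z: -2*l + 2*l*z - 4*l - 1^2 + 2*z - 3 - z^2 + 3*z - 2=-6*l - z^2 + z*(2*l + 5) - 6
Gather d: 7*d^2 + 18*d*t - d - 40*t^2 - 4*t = 7*d^2 + d*(18*t - 1) - 40*t^2 - 4*t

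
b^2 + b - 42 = (b - 6)*(b + 7)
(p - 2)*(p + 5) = p^2 + 3*p - 10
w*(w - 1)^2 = w^3 - 2*w^2 + w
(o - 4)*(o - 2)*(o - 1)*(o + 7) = o^4 - 35*o^2 + 90*o - 56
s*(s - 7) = s^2 - 7*s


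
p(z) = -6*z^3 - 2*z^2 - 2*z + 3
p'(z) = -18*z^2 - 4*z - 2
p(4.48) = -585.59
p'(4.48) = -381.19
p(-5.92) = 1189.60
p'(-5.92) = -609.16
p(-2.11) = 54.68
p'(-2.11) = -73.70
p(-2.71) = 113.15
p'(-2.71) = -123.35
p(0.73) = -1.86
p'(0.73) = -14.51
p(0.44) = 1.22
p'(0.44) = -7.24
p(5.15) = -879.89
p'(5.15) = -500.00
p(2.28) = -83.07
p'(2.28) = -104.69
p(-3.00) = 153.00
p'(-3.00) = -152.00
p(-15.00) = 19833.00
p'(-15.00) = -3992.00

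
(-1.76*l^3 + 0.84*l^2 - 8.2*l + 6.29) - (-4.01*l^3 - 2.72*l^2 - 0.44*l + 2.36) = 2.25*l^3 + 3.56*l^2 - 7.76*l + 3.93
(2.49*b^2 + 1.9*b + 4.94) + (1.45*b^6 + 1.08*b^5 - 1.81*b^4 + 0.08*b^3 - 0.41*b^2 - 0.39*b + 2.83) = 1.45*b^6 + 1.08*b^5 - 1.81*b^4 + 0.08*b^3 + 2.08*b^2 + 1.51*b + 7.77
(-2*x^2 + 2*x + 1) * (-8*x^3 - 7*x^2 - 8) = 16*x^5 - 2*x^4 - 22*x^3 + 9*x^2 - 16*x - 8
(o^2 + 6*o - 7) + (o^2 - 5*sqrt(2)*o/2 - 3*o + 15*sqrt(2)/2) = 2*o^2 - 5*sqrt(2)*o/2 + 3*o - 7 + 15*sqrt(2)/2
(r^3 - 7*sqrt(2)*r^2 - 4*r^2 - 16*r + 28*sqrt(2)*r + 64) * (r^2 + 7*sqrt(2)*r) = r^5 - 4*r^4 - 114*r^3 - 112*sqrt(2)*r^2 + 456*r^2 + 448*sqrt(2)*r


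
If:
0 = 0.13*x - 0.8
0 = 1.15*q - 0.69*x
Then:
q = 3.69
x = 6.15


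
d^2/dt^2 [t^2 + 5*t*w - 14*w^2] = 2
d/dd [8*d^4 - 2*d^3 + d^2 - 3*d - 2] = 32*d^3 - 6*d^2 + 2*d - 3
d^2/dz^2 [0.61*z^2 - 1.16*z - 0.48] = 1.22000000000000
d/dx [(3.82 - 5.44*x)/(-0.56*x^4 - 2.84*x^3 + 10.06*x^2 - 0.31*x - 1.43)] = (-9.1392*x^4 - 22.3424*x^3 + 87.2728*x^2 - 76.8584*x + 8.9634)/(0.3136*x^8 + 3.1808*x^7 - 3.2016*x^6 - 56.7936*x^5 + 104.566*x^4 + 1.8852*x^3 - 28.6755*x^2 + 0.8866*x + 2.0449)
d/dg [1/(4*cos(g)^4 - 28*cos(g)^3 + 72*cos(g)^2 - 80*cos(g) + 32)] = (4*cos(g) - 5)*sin(g)/(4*(cos(g) - 2)^4*(cos(g) - 1)^2)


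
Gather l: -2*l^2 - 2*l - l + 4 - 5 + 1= -2*l^2 - 3*l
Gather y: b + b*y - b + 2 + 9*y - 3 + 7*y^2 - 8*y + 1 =7*y^2 + y*(b + 1)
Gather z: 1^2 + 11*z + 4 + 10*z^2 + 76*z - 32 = 10*z^2 + 87*z - 27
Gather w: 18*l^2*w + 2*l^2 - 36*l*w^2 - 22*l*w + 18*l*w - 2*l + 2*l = 2*l^2 - 36*l*w^2 + w*(18*l^2 - 4*l)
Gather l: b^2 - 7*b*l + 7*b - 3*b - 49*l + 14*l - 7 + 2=b^2 + 4*b + l*(-7*b - 35) - 5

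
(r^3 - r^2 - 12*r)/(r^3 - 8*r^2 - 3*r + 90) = r*(r - 4)/(r^2 - 11*r + 30)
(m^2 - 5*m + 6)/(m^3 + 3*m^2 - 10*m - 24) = (m - 2)/(m^2 + 6*m + 8)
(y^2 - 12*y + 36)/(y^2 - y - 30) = (y - 6)/(y + 5)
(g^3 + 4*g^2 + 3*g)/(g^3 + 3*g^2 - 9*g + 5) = g*(g^2 + 4*g + 3)/(g^3 + 3*g^2 - 9*g + 5)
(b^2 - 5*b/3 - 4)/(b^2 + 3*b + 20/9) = 3*(b - 3)/(3*b + 5)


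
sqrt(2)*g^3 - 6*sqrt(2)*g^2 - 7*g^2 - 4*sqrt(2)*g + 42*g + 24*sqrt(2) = (g - 6)*(g - 4*sqrt(2))*(sqrt(2)*g + 1)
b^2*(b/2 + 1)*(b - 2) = b^4/2 - 2*b^2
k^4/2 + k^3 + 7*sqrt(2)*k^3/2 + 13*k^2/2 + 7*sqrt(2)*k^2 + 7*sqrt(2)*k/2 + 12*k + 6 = (k/2 + sqrt(2)/2)*(k + 1)^2*(k + 6*sqrt(2))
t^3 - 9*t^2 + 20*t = t*(t - 5)*(t - 4)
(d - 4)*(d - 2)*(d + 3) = d^3 - 3*d^2 - 10*d + 24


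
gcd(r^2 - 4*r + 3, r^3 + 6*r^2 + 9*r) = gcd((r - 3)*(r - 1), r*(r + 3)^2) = 1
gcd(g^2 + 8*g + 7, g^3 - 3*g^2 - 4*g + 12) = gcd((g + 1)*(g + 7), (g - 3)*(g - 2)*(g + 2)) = 1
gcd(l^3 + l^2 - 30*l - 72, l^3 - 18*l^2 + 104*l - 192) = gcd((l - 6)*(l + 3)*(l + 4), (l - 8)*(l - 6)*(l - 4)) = l - 6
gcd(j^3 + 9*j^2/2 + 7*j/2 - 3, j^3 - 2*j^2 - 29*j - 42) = j^2 + 5*j + 6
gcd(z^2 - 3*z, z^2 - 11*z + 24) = z - 3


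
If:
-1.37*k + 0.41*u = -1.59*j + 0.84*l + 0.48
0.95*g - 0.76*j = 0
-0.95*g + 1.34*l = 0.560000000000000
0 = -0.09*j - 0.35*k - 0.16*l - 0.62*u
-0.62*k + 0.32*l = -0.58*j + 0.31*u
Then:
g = -0.57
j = -0.71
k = -0.99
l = 0.01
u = 0.66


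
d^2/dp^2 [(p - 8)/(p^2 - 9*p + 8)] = 2/(p^3 - 3*p^2 + 3*p - 1)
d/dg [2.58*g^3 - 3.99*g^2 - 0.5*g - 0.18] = 7.74*g^2 - 7.98*g - 0.5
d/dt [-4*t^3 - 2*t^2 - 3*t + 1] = -12*t^2 - 4*t - 3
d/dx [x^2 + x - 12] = 2*x + 1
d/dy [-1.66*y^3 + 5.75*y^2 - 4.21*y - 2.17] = -4.98*y^2 + 11.5*y - 4.21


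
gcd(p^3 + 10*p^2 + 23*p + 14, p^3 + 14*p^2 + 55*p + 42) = p^2 + 8*p + 7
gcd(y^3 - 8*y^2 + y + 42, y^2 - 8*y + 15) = y - 3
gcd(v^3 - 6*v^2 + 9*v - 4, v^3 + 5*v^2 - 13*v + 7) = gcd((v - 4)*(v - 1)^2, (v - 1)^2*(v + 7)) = v^2 - 2*v + 1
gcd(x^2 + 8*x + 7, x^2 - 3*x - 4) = x + 1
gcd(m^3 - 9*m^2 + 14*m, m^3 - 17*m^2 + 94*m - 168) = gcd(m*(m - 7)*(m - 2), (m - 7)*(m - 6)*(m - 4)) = m - 7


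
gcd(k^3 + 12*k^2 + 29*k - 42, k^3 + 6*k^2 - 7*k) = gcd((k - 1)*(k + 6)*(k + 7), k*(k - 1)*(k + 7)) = k^2 + 6*k - 7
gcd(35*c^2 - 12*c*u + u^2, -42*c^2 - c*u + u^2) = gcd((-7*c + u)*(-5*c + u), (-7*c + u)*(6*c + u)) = -7*c + u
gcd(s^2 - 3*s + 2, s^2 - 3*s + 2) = s^2 - 3*s + 2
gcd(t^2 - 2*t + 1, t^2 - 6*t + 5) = t - 1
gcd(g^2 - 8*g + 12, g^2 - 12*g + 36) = g - 6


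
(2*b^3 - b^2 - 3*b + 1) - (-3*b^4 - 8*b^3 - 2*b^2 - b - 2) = 3*b^4 + 10*b^3 + b^2 - 2*b + 3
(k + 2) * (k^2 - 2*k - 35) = k^3 - 39*k - 70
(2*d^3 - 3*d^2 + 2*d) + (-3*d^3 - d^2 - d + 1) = -d^3 - 4*d^2 + d + 1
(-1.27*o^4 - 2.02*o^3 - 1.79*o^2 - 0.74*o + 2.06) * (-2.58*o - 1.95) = 3.2766*o^5 + 7.6881*o^4 + 8.5572*o^3 + 5.3997*o^2 - 3.8718*o - 4.017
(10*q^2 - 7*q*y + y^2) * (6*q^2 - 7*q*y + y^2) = 60*q^4 - 112*q^3*y + 65*q^2*y^2 - 14*q*y^3 + y^4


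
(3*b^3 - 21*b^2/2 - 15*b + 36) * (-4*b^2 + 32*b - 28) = -12*b^5 + 138*b^4 - 360*b^3 - 330*b^2 + 1572*b - 1008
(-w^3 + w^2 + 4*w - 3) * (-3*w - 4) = 3*w^4 + w^3 - 16*w^2 - 7*w + 12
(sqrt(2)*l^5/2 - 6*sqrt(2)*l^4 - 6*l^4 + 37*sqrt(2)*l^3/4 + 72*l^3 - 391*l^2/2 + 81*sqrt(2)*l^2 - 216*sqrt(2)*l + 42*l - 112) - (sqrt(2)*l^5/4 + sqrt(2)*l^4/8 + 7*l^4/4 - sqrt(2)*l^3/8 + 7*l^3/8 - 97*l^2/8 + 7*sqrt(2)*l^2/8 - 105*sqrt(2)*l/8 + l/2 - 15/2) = sqrt(2)*l^5/4 - 49*sqrt(2)*l^4/8 - 31*l^4/4 + 75*sqrt(2)*l^3/8 + 569*l^3/8 - 1467*l^2/8 + 641*sqrt(2)*l^2/8 - 1623*sqrt(2)*l/8 + 83*l/2 - 209/2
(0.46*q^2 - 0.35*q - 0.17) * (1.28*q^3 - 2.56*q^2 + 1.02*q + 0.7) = 0.5888*q^5 - 1.6256*q^4 + 1.1476*q^3 + 0.4002*q^2 - 0.4184*q - 0.119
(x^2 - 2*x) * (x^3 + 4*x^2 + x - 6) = x^5 + 2*x^4 - 7*x^3 - 8*x^2 + 12*x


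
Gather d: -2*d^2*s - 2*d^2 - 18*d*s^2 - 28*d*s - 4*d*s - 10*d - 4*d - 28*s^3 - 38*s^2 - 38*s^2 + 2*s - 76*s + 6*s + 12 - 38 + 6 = d^2*(-2*s - 2) + d*(-18*s^2 - 32*s - 14) - 28*s^3 - 76*s^2 - 68*s - 20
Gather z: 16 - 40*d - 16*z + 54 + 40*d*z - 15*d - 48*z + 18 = -55*d + z*(40*d - 64) + 88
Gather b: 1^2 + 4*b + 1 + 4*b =8*b + 2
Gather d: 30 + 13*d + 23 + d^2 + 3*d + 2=d^2 + 16*d + 55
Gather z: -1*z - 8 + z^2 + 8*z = z^2 + 7*z - 8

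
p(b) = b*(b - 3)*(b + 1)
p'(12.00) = 381.00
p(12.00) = 1404.00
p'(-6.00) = 129.00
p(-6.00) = -270.00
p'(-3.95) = 59.61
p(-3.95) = -80.98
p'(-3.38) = 44.79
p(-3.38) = -51.32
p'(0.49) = -4.24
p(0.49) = -1.83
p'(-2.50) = 25.75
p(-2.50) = -20.62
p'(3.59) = 21.30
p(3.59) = 9.72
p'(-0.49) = -0.32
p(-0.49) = 0.87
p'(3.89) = 26.84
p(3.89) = 16.93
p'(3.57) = 20.95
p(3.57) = 9.30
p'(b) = b*(b - 3) + b*(b + 1) + (b - 3)*(b + 1)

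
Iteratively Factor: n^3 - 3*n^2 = (n)*(n^2 - 3*n) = n^2*(n - 3)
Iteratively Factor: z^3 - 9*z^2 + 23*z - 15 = (z - 5)*(z^2 - 4*z + 3) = (z - 5)*(z - 3)*(z - 1)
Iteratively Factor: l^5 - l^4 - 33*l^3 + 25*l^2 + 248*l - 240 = (l - 1)*(l^4 - 33*l^2 - 8*l + 240) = (l - 1)*(l + 4)*(l^3 - 4*l^2 - 17*l + 60) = (l - 5)*(l - 1)*(l + 4)*(l^2 + l - 12) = (l - 5)*(l - 1)*(l + 4)^2*(l - 3)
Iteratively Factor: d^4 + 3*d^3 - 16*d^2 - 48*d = (d + 4)*(d^3 - d^2 - 12*d) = (d + 3)*(d + 4)*(d^2 - 4*d) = d*(d + 3)*(d + 4)*(d - 4)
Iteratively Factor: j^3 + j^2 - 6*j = (j - 2)*(j^2 + 3*j) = j*(j - 2)*(j + 3)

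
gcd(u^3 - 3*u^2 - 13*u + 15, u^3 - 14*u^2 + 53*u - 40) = u^2 - 6*u + 5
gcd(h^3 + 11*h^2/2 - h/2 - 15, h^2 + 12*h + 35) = h + 5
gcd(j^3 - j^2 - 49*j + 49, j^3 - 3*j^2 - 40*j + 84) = j - 7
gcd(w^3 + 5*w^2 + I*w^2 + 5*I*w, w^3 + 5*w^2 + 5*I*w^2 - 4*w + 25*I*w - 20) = w^2 + w*(5 + I) + 5*I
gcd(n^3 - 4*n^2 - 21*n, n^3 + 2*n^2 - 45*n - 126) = n^2 - 4*n - 21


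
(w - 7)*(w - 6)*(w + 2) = w^3 - 11*w^2 + 16*w + 84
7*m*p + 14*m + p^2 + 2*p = (7*m + p)*(p + 2)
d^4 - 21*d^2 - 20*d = d*(d - 5)*(d + 1)*(d + 4)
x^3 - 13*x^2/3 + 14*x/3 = x*(x - 7/3)*(x - 2)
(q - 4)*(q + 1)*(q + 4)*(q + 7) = q^4 + 8*q^3 - 9*q^2 - 128*q - 112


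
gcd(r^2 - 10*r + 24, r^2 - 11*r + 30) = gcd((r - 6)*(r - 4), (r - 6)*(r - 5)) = r - 6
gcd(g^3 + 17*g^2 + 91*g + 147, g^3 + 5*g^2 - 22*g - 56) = g + 7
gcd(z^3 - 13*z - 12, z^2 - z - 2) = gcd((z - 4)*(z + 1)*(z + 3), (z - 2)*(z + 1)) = z + 1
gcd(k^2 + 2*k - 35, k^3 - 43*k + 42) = k + 7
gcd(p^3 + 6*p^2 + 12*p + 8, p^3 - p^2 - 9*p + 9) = 1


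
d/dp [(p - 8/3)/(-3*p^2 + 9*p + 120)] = (3*p^2 - 16*p + 144)/(9*(p^4 - 6*p^3 - 71*p^2 + 240*p + 1600))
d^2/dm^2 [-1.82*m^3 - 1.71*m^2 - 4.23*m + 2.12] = -10.92*m - 3.42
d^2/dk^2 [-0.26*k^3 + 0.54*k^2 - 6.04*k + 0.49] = 1.08 - 1.56*k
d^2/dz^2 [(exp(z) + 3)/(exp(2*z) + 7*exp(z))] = (exp(3*z) + 5*exp(2*z) + 63*exp(z) + 147)*exp(-z)/(exp(3*z) + 21*exp(2*z) + 147*exp(z) + 343)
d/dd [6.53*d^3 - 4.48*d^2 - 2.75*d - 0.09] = 19.59*d^2 - 8.96*d - 2.75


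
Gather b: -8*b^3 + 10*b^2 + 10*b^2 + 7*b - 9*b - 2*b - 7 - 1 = -8*b^3 + 20*b^2 - 4*b - 8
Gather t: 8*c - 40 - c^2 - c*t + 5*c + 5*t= -c^2 + 13*c + t*(5 - c) - 40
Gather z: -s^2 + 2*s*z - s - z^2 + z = -s^2 - s - z^2 + z*(2*s + 1)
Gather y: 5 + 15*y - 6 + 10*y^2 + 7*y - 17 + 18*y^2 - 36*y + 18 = 28*y^2 - 14*y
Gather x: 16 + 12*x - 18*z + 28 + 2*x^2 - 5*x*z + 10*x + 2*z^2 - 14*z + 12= 2*x^2 + x*(22 - 5*z) + 2*z^2 - 32*z + 56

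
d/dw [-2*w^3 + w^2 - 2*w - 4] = -6*w^2 + 2*w - 2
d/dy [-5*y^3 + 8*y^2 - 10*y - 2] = -15*y^2 + 16*y - 10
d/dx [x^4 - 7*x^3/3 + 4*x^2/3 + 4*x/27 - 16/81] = 4*x^3 - 7*x^2 + 8*x/3 + 4/27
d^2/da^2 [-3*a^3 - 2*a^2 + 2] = -18*a - 4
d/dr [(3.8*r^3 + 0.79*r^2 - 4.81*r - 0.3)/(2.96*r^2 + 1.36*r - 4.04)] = (11.248*r^4 + 10.336*r^3 - 30.744*r^2 - 4.6072*r + 19.8404)/(8.7616*r^4 + 8.0512*r^3 - 22.0672*r^2 - 10.9888*r + 16.3216)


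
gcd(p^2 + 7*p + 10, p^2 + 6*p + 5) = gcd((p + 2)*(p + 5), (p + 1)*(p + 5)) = p + 5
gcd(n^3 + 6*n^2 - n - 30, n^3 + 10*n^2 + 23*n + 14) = 1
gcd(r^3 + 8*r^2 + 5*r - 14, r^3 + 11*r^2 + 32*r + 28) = r^2 + 9*r + 14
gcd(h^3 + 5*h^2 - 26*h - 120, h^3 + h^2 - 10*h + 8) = h + 4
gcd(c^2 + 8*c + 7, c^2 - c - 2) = c + 1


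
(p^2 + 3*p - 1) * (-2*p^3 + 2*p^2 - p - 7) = -2*p^5 - 4*p^4 + 7*p^3 - 12*p^2 - 20*p + 7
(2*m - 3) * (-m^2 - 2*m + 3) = -2*m^3 - m^2 + 12*m - 9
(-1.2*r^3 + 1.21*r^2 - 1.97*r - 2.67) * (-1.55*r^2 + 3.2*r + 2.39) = 1.86*r^5 - 5.7155*r^4 + 4.0575*r^3 + 0.726399999999999*r^2 - 13.2523*r - 6.3813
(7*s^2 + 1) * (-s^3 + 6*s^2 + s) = -7*s^5 + 42*s^4 + 6*s^3 + 6*s^2 + s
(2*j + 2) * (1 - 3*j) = -6*j^2 - 4*j + 2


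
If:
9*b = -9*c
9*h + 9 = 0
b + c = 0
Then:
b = -c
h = -1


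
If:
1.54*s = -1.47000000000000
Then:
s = -0.95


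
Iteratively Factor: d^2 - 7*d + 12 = (d - 3)*(d - 4)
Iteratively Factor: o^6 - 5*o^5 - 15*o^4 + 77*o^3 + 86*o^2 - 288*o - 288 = (o - 3)*(o^5 - 2*o^4 - 21*o^3 + 14*o^2 + 128*o + 96) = (o - 3)*(o + 1)*(o^4 - 3*o^3 - 18*o^2 + 32*o + 96) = (o - 3)*(o + 1)*(o + 3)*(o^3 - 6*o^2 + 32) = (o - 3)*(o + 1)*(o + 2)*(o + 3)*(o^2 - 8*o + 16) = (o - 4)*(o - 3)*(o + 1)*(o + 2)*(o + 3)*(o - 4)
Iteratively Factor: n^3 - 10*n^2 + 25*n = (n - 5)*(n^2 - 5*n) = (n - 5)^2*(n)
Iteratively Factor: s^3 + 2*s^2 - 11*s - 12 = (s - 3)*(s^2 + 5*s + 4) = (s - 3)*(s + 1)*(s + 4)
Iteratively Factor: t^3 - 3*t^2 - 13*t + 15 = (t + 3)*(t^2 - 6*t + 5) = (t - 5)*(t + 3)*(t - 1)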